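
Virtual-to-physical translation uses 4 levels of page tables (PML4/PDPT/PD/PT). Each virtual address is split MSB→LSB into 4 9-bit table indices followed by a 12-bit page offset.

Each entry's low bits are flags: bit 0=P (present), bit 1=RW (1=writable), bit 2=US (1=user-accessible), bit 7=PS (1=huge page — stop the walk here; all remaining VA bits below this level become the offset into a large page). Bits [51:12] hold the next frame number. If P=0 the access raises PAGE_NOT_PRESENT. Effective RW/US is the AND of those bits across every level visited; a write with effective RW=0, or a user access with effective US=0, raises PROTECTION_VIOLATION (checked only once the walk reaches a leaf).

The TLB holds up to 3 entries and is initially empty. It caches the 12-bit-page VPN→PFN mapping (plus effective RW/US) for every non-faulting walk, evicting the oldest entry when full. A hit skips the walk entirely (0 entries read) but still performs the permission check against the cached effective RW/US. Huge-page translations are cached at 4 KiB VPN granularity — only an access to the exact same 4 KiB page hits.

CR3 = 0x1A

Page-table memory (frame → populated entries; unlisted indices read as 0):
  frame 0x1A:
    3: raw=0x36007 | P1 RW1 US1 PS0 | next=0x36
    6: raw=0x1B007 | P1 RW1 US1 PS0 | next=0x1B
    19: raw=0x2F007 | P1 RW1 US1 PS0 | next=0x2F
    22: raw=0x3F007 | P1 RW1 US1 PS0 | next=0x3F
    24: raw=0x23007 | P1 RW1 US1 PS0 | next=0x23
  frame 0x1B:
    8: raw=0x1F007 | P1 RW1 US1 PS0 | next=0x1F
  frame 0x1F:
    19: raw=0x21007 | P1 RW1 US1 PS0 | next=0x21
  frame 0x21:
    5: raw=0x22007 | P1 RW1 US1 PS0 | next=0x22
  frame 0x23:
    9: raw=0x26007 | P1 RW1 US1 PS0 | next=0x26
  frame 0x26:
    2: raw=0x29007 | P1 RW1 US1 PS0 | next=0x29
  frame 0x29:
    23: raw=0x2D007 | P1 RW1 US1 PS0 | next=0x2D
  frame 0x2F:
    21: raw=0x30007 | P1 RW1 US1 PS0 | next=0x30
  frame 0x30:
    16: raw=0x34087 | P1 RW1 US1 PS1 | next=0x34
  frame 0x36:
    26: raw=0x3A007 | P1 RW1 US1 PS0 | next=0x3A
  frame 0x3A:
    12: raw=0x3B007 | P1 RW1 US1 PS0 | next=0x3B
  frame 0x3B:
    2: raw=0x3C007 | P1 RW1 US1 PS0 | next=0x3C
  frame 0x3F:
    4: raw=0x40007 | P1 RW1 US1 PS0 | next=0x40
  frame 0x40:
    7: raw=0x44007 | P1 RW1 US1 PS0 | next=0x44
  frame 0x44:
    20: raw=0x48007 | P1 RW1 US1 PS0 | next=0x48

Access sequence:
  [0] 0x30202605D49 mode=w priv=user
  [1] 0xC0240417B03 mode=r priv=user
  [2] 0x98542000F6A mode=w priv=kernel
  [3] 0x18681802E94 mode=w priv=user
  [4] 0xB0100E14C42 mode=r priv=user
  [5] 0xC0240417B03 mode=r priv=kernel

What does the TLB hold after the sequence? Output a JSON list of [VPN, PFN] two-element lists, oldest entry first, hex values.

Per-access translation:
#0 VA=0x30202605D49 (w,user):
  L0 @0x1A[6] → 0x1B007  P=1,RW=1,US=1,PS=0
  L1 @0x1B[8] → 0x1F007  P=1,RW=1,US=1,PS=0
  L2 @0x1F[19] → 0x21007  P=1,RW=1,US=1,PS=0
  L3 @0x21[5] → 0x22007  P=1,RW=1,US=1,PS=0
  ✓ 0x22D49  — 4 lookups
#1 VA=0xC0240417B03 (r,user):
  L0 @0x1A[24] → 0x23007  P=1,RW=1,US=1,PS=0
  L1 @0x23[9] → 0x26007  P=1,RW=1,US=1,PS=0
  L2 @0x26[2] → 0x29007  P=1,RW=1,US=1,PS=0
  L3 @0x29[23] → 0x2D007  P=1,RW=1,US=1,PS=0
  ✓ 0x2DB03  — 4 lookups
#2 VA=0x98542000F6A (w,kernel):
  L0 @0x1A[19] → 0x2F007  P=1,RW=1,US=1,PS=0
  L1 @0x2F[21] → 0x30007  P=1,RW=1,US=1,PS=0
  L2 @0x30[16] → 0x34087  P=1,RW=1,US=1,PS=1
  ✓ 0x34F6A (huge @L2)  — 3 lookups
#3 VA=0x18681802E94 (w,user):
  L0 @0x1A[3] → 0x36007  P=1,RW=1,US=1,PS=0
  L1 @0x36[26] → 0x3A007  P=1,RW=1,US=1,PS=0
  L2 @0x3A[12] → 0x3B007  P=1,RW=1,US=1,PS=0
  L3 @0x3B[2] → 0x3C007  P=1,RW=1,US=1,PS=0
  ✓ 0x3CE94  — 4 lookups
#4 VA=0xB0100E14C42 (r,user):
  L0 @0x1A[22] → 0x3F007  P=1,RW=1,US=1,PS=0
  L1 @0x3F[4] → 0x40007  P=1,RW=1,US=1,PS=0
  L2 @0x40[7] → 0x44007  P=1,RW=1,US=1,PS=0
  L3 @0x44[20] → 0x48007  P=1,RW=1,US=1,PS=0
  ✓ 0x48C42  — 4 lookups
#5 VA=0xC0240417B03 (r,kernel):
  L0 @0x1A[24] → 0x23007  P=1,RW=1,US=1,PS=0
  L1 @0x23[9] → 0x26007  P=1,RW=1,US=1,PS=0
  L2 @0x26[2] → 0x29007  P=1,RW=1,US=1,PS=0
  L3 @0x29[23] → 0x2D007  P=1,RW=1,US=1,PS=0
  ✓ 0x2DB03  — 4 lookups

TLB: [["0x18681802", "0x3C"], ["0xB0100E14", "0x48"], ["0xC0240417", "0x2D"]]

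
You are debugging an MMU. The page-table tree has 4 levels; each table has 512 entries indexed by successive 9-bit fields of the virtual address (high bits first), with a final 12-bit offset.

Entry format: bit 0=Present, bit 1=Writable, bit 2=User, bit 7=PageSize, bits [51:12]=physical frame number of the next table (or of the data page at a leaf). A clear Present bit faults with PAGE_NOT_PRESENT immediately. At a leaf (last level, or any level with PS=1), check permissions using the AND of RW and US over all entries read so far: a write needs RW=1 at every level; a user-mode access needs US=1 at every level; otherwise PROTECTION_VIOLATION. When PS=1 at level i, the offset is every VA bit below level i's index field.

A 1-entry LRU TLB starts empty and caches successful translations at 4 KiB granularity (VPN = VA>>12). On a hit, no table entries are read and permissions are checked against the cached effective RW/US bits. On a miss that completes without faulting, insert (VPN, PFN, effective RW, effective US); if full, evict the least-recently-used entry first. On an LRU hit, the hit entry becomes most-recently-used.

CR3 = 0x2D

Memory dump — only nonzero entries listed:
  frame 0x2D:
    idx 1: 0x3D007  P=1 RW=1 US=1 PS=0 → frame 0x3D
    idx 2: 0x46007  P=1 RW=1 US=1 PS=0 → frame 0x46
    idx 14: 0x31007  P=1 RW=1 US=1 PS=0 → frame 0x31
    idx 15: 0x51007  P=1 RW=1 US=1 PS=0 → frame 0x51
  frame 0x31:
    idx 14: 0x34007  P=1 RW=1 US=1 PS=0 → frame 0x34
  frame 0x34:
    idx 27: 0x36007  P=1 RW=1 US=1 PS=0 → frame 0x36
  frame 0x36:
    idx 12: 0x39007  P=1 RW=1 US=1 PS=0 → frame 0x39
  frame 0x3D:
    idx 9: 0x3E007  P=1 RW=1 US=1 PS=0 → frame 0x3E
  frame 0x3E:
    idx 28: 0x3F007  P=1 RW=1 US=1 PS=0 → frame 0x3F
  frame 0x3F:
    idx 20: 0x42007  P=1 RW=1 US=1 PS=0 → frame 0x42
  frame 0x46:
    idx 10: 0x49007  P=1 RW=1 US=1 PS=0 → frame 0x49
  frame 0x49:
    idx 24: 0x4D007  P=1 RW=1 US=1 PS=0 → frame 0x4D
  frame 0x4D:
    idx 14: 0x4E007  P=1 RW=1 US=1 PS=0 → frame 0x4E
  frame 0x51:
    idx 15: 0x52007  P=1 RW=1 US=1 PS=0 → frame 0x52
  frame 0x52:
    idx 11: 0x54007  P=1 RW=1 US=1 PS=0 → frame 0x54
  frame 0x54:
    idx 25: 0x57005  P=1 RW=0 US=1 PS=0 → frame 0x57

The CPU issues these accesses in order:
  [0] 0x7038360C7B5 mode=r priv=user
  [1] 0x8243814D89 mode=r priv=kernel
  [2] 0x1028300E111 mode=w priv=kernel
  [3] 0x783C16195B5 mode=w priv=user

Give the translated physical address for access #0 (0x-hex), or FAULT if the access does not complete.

Trace:
#0 VA=0x7038360C7B5 (r,user):
  L0: frame=0x2D idx=14 entry=0x31007 [P=1 RW=1 US=1 PS=0]
  L1: frame=0x31 idx=14 entry=0x34007 [P=1 RW=1 US=1 PS=0]
  L2: frame=0x34 idx=27 entry=0x36007 [P=1 RW=1 US=1 PS=0]
  L3: frame=0x36 idx=12 entry=0x39007 [P=1 RW=1 US=1 PS=0]
  ✓ 0x397B5  — 4 lookups
#1 VA=0x8243814D89 (r,kernel):
  L0: frame=0x2D idx=1 entry=0x3D007 [P=1 RW=1 US=1 PS=0]
  L1: frame=0x3D idx=9 entry=0x3E007 [P=1 RW=1 US=1 PS=0]
  L2: frame=0x3E idx=28 entry=0x3F007 [P=1 RW=1 US=1 PS=0]
  L3: frame=0x3F idx=20 entry=0x42007 [P=1 RW=1 US=1 PS=0]
  ✓ 0x42D89  — 4 lookups
#2 VA=0x1028300E111 (w,kernel):
  L0: frame=0x2D idx=2 entry=0x46007 [P=1 RW=1 US=1 PS=0]
  L1: frame=0x46 idx=10 entry=0x49007 [P=1 RW=1 US=1 PS=0]
  L2: frame=0x49 idx=24 entry=0x4D007 [P=1 RW=1 US=1 PS=0]
  L3: frame=0x4D idx=14 entry=0x4E007 [P=1 RW=1 US=1 PS=0]
  ✓ 0x4E111  — 4 lookups
#3 VA=0x783C16195B5 (w,user):
  L0: frame=0x2D idx=15 entry=0x51007 [P=1 RW=1 US=1 PS=0]
  L1: frame=0x51 idx=15 entry=0x52007 [P=1 RW=1 US=1 PS=0]
  L2: frame=0x52 idx=11 entry=0x54007 [P=1 RW=1 US=1 PS=0]
  L3: frame=0x54 idx=25 entry=0x57005 [P=1 RW=0 US=1 PS=0]
  ⇒ fault: PROTECTION_VIOLATION  — 4 lookups

Access #0 PA: 0x397B5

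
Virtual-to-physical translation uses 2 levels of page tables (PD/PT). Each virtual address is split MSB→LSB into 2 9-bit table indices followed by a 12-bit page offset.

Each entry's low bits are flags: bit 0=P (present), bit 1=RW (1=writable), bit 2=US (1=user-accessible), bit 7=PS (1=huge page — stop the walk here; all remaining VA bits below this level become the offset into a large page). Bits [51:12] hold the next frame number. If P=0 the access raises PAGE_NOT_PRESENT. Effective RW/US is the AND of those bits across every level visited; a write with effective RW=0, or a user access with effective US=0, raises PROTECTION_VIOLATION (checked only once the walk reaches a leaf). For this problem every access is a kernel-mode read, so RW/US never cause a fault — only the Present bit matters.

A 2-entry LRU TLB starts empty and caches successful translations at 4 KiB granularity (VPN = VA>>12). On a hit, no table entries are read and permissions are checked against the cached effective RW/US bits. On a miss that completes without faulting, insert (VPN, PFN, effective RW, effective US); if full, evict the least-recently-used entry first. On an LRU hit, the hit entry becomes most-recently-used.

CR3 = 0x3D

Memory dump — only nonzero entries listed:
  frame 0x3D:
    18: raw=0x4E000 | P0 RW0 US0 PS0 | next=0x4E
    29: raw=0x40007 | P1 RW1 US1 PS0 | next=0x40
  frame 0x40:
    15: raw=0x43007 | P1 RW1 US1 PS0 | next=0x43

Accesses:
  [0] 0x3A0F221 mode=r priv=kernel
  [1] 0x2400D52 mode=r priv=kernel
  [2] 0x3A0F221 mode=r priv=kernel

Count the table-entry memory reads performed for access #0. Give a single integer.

Per-access translation:
#0 VA=0x3A0F221 (r,kernel):
  L0: frame=0x3D idx=29 entry=0x40007 [P=1 RW=1 US=1 PS=0]
  L1: frame=0x40 idx=15 entry=0x43007 [P=1 RW=1 US=1 PS=0]
  → PA=0x43221  (2 entries read)
#1 VA=0x2400D52 (r,kernel):
  L0: frame=0x3D idx=18 entry=0x4E000 [P=0 RW=0 US=0 PS=0]
  ⇒ fault: PAGE_NOT_PRESENT  — 1 lookups
#2 VA=0x3A0F221 (r,kernel):
  TLB hit vpn=0x3A0F → PA=0x43221

Entries read for #0: 2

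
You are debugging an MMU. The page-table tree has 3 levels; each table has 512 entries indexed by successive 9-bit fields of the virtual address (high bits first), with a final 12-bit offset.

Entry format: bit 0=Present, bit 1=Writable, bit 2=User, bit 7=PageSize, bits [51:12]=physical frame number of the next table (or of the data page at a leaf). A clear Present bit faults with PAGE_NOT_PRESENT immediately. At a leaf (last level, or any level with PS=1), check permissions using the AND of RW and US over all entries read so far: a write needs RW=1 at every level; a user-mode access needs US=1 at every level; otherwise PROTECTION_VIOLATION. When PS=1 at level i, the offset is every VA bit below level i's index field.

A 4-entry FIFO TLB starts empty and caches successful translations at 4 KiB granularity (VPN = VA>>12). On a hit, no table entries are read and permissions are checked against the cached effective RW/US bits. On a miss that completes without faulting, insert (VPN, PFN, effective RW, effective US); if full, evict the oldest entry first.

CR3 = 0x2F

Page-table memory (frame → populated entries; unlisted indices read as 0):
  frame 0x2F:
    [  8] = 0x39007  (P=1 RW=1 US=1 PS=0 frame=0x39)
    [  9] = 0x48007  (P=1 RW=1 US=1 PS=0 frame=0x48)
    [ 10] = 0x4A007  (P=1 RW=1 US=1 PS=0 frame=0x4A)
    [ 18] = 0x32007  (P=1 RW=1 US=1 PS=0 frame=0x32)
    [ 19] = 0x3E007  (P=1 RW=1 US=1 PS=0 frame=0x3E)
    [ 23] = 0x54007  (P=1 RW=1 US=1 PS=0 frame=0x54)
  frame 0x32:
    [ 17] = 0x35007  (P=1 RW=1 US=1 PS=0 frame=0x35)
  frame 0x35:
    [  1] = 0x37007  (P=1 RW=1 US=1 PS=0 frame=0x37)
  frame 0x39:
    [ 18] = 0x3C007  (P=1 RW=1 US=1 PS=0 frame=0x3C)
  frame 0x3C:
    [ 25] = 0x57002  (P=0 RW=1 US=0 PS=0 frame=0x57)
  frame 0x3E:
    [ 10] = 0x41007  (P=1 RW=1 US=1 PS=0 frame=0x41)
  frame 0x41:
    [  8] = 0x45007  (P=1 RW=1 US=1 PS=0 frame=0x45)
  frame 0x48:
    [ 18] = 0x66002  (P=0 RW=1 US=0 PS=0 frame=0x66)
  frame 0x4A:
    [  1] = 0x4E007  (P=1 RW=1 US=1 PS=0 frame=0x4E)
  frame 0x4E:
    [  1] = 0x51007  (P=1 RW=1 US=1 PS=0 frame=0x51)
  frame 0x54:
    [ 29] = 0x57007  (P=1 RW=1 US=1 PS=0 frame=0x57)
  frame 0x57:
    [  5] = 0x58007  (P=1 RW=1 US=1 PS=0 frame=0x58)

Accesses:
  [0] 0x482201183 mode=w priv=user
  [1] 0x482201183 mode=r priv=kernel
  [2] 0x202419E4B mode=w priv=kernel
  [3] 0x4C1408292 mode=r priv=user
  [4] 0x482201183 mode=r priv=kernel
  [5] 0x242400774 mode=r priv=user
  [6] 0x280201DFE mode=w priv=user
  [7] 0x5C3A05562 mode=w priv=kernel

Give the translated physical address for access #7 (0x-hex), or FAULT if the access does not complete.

Walk each access:
#0 VA=0x482201183 (w,user):
  lvl0: tbl 0x2F, slot 18 ⇒ 0x32007 (P1/RW1/US1/PS0)
  lvl1: tbl 0x32, slot 17 ⇒ 0x35007 (P1/RW1/US1/PS0)
  lvl2: tbl 0x35, slot 1 ⇒ 0x37007 (P1/RW1/US1/PS0)
  → PA=0x37183  (3 entries read)
#1 VA=0x482201183 (r,kernel):
  TLB hit vpn=0x482201 → PA=0x37183
#2 VA=0x202419E4B (w,kernel):
  lvl0: tbl 0x2F, slot 8 ⇒ 0x39007 (P1/RW1/US1/PS0)
  lvl1: tbl 0x39, slot 18 ⇒ 0x3C007 (P1/RW1/US1/PS0)
  lvl2: tbl 0x3C, slot 25 ⇒ 0x57002 (P0/RW1/US0/PS0)
  → PAGE_NOT_PRESENT  (3 entries read)
#3 VA=0x4C1408292 (r,user):
  lvl0: tbl 0x2F, slot 19 ⇒ 0x3E007 (P1/RW1/US1/PS0)
  lvl1: tbl 0x3E, slot 10 ⇒ 0x41007 (P1/RW1/US1/PS0)
  lvl2: tbl 0x41, slot 8 ⇒ 0x45007 (P1/RW1/US1/PS0)
  → PA=0x45292  (3 entries read)
#4 VA=0x482201183 (r,kernel):
  TLB hit vpn=0x482201 → PA=0x37183
#5 VA=0x242400774 (r,user):
  lvl0: tbl 0x2F, slot 9 ⇒ 0x48007 (P1/RW1/US1/PS0)
  lvl1: tbl 0x48, slot 18 ⇒ 0x66002 (P0/RW1/US0/PS0)
  → PAGE_NOT_PRESENT  (2 entries read)
#6 VA=0x280201DFE (w,user):
  lvl0: tbl 0x2F, slot 10 ⇒ 0x4A007 (P1/RW1/US1/PS0)
  lvl1: tbl 0x4A, slot 1 ⇒ 0x4E007 (P1/RW1/US1/PS0)
  lvl2: tbl 0x4E, slot 1 ⇒ 0x51007 (P1/RW1/US1/PS0)
  → PA=0x51DFE  (3 entries read)
#7 VA=0x5C3A05562 (w,kernel):
  lvl0: tbl 0x2F, slot 23 ⇒ 0x54007 (P1/RW1/US1/PS0)
  lvl1: tbl 0x54, slot 29 ⇒ 0x57007 (P1/RW1/US1/PS0)
  lvl2: tbl 0x57, slot 5 ⇒ 0x58007 (P1/RW1/US1/PS0)
  → PA=0x58562  (3 entries read)

Access #7 PA: 0x58562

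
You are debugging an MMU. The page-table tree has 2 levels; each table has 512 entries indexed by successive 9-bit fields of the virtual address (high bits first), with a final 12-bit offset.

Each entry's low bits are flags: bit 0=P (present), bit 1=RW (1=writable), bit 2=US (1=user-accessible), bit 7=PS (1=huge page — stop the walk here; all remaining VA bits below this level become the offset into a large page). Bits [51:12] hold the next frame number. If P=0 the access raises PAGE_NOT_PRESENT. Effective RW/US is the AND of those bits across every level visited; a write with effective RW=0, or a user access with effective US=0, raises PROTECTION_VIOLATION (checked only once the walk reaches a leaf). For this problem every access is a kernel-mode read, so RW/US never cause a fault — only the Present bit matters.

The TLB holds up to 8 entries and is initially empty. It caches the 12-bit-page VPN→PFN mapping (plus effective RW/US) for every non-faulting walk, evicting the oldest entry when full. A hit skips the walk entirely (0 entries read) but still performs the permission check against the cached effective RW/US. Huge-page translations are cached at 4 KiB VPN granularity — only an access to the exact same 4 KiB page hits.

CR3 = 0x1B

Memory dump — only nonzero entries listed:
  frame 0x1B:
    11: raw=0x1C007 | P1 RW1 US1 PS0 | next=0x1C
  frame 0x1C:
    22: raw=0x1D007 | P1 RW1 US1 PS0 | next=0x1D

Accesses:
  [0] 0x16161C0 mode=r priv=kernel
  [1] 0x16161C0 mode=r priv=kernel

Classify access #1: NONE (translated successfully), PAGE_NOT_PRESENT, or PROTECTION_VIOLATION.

Walk each access:
#0 VA=0x16161C0 (r,kernel):
  lvl0: tbl 0x1B, slot 11 ⇒ 0x1C007 (P1/RW1/US1/PS0)
  lvl1: tbl 0x1C, slot 22 ⇒ 0x1D007 (P1/RW1/US1/PS0)
  → PA=0x1D1C0  (2 entries read)
#1 VA=0x16161C0 (r,kernel):
  TLB hit vpn=0x1616 → PA=0x1D1C0

Access #1 fault: NONE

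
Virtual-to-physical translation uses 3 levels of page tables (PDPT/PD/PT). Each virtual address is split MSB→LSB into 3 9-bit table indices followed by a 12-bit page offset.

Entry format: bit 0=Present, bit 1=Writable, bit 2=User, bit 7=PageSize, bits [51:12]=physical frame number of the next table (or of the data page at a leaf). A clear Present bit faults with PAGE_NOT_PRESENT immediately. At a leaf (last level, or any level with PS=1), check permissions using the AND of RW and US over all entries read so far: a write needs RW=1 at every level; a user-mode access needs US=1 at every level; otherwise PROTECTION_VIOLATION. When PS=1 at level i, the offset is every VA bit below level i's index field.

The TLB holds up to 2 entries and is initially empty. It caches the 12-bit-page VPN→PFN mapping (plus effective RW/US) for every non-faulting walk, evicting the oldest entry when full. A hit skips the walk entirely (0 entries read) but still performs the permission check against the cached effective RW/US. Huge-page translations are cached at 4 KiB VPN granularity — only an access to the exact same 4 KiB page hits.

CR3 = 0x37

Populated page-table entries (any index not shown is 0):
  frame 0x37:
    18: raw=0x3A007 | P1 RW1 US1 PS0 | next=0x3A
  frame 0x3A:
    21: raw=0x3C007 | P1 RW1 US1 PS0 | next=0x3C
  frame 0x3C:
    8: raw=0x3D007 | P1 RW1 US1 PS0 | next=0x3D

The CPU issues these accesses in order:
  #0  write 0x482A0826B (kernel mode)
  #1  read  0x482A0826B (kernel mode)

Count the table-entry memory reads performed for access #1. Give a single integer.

Trace:
#0 VA=0x482A0826B (w,kernel):
  L0: frame=0x37 idx=18 entry=0x3A007 [P=1 RW=1 US=1 PS=0]
  L1: frame=0x3A idx=21 entry=0x3C007 [P=1 RW=1 US=1 PS=0]
  L2: frame=0x3C idx=8 entry=0x3D007 [P=1 RW=1 US=1 PS=0]
  ⇒ phys 0x3D26B  [3 reads]
#1 VA=0x482A0826B (r,kernel):
  TLB hit vpn=0x482A08 → PA=0x3D26B

Entries read for #1: 0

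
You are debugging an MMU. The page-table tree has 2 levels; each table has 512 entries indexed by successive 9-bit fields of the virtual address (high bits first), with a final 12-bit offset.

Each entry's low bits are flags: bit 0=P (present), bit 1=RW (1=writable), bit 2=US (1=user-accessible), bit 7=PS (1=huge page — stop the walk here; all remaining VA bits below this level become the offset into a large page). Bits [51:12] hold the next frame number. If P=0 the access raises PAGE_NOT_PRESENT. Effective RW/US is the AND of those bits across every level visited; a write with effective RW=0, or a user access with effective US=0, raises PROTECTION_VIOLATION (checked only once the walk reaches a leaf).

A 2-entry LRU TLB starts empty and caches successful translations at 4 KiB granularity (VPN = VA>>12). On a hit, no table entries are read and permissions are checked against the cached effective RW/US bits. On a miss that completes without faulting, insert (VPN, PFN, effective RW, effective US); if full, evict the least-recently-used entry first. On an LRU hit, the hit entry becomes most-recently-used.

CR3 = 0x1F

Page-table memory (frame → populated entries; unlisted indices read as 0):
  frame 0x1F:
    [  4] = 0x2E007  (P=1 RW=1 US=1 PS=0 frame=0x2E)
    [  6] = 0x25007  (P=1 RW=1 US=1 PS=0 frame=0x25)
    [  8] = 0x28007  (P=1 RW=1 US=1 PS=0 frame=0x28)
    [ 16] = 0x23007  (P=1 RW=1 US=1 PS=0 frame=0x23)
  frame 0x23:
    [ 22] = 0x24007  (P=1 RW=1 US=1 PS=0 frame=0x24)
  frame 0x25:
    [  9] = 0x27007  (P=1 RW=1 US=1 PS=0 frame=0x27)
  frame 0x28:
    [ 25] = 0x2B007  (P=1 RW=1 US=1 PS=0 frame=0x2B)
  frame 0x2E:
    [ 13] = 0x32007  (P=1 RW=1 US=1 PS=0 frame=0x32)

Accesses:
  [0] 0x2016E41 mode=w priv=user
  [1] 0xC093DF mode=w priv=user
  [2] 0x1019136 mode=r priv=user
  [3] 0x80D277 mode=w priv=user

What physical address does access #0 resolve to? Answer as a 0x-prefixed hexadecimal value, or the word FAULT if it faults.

Walk each access:
#0 VA=0x2016E41 (w,user):
  [0] read 0x1F idx=16: raw=0x23007 flags P=1 W=1 U=1 S=0
  [1] read 0x23 idx=22: raw=0x24007 flags P=1 W=1 U=1 S=0
  ✓ 0x24E41  — 2 lookups
#1 VA=0xC093DF (w,user):
  [0] read 0x1F idx=6: raw=0x25007 flags P=1 W=1 U=1 S=0
  [1] read 0x25 idx=9: raw=0x27007 flags P=1 W=1 U=1 S=0
  ✓ 0x273DF  — 2 lookups
#2 VA=0x1019136 (r,user):
  [0] read 0x1F idx=8: raw=0x28007 flags P=1 W=1 U=1 S=0
  [1] read 0x28 idx=25: raw=0x2B007 flags P=1 W=1 U=1 S=0
  ✓ 0x2B136  — 2 lookups
#3 VA=0x80D277 (w,user):
  [0] read 0x1F idx=4: raw=0x2E007 flags P=1 W=1 U=1 S=0
  [1] read 0x2E idx=13: raw=0x32007 flags P=1 W=1 U=1 S=0
  ✓ 0x32277  — 2 lookups

Access #0 PA: 0x24E41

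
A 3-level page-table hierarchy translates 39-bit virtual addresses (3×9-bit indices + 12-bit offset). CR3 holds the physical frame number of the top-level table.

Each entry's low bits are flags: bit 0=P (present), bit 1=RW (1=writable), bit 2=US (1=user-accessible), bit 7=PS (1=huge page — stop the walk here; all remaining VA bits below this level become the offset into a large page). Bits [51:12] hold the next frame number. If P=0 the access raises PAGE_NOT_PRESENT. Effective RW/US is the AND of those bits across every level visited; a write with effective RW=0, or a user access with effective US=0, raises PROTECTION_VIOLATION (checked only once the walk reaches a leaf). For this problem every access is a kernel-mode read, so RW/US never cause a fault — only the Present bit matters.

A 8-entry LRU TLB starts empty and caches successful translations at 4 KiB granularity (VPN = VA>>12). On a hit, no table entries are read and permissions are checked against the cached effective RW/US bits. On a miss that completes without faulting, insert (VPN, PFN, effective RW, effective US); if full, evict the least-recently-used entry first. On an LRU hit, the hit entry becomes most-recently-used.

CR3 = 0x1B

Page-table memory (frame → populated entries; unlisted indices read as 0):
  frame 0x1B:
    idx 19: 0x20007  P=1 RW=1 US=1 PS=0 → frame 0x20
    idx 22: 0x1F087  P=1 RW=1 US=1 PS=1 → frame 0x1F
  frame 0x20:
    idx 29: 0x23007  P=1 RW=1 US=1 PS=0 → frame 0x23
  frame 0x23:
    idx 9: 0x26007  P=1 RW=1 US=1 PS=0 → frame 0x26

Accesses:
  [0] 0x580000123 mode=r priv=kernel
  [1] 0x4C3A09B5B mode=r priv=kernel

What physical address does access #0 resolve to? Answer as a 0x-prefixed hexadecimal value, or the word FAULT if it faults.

Walk each access:
#0 VA=0x580000123 (r,kernel):
  [0] read 0x1B idx=22: raw=0x1F087 flags P=1 W=1 U=1 S=1
  ⇒ phys 0x1F123 (huge @L0)  [1 reads]
#1 VA=0x4C3A09B5B (r,kernel):
  [0] read 0x1B idx=19: raw=0x20007 flags P=1 W=1 U=1 S=0
  [1] read 0x20 idx=29: raw=0x23007 flags P=1 W=1 U=1 S=0
  [2] read 0x23 idx=9: raw=0x26007 flags P=1 W=1 U=1 S=0
  ⇒ phys 0x26B5B  [3 reads]

Access #0 PA: 0x1F123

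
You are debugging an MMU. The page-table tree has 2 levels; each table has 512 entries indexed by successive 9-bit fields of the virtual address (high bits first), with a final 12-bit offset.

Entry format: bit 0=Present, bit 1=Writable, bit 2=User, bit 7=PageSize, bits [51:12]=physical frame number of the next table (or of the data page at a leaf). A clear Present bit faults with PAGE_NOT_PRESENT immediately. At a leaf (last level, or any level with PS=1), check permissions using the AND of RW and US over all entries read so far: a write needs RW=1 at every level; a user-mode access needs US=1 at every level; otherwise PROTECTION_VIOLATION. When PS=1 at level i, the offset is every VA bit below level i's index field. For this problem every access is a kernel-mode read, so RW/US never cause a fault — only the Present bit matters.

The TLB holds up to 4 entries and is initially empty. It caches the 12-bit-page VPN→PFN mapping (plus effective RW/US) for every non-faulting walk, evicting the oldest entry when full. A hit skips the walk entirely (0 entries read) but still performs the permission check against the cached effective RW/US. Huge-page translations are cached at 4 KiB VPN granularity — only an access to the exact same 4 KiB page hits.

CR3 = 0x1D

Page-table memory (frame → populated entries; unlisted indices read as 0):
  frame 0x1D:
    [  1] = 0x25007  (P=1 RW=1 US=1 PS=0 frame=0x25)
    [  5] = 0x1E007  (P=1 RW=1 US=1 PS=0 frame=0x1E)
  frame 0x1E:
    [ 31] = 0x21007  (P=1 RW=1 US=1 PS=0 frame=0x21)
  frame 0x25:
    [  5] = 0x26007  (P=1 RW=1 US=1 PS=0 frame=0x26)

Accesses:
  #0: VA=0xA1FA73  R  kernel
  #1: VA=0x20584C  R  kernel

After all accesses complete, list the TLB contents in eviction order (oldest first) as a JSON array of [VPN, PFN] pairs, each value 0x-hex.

Walk each access:
#0 VA=0xA1FA73 (r,kernel):
  [0] read 0x1D idx=5: raw=0x1E007 flags P=1 W=1 U=1 S=0
  [1] read 0x1E idx=31: raw=0x21007 flags P=1 W=1 U=1 S=0
  ✓ 0x21A73  — 2 lookups
#1 VA=0x20584C (r,kernel):
  [0] read 0x1D idx=1: raw=0x25007 flags P=1 W=1 U=1 S=0
  [1] read 0x25 idx=5: raw=0x26007 flags P=1 W=1 U=1 S=0
  ✓ 0x2684C  — 2 lookups

TLB: [["0xA1F", "0x21"], ["0x205", "0x26"]]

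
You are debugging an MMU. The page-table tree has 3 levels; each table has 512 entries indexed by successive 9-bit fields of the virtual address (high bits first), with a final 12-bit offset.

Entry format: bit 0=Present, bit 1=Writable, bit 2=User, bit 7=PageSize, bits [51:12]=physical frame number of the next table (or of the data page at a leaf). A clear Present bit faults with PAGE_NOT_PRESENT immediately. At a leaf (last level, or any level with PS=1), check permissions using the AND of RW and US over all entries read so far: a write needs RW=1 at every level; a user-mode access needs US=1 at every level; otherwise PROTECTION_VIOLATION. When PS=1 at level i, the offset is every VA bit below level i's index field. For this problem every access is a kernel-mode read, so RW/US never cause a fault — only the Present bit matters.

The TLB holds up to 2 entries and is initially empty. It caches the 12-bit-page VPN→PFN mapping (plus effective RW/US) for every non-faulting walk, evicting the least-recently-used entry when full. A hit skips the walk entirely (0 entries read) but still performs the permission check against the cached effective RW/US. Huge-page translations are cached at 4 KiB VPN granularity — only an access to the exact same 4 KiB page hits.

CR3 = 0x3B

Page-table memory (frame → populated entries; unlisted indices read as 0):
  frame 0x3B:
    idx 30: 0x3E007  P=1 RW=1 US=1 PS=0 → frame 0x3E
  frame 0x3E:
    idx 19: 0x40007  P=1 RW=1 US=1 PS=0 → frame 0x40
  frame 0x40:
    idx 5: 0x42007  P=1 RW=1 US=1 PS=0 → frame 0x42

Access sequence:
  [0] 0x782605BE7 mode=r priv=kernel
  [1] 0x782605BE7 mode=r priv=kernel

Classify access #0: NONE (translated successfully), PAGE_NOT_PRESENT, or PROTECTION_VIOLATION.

Trace:
#0 VA=0x782605BE7 (r,kernel):
  [0] read 0x3B idx=30: raw=0x3E007 flags P=1 W=1 U=1 S=0
  [1] read 0x3E idx=19: raw=0x40007 flags P=1 W=1 U=1 S=0
  [2] read 0x40 idx=5: raw=0x42007 flags P=1 W=1 U=1 S=0
  → PA=0x42BE7  (3 entries read)
#1 VA=0x782605BE7 (r,kernel):
  TLB hit vpn=0x782605 → PA=0x42BE7

Access #0 fault: NONE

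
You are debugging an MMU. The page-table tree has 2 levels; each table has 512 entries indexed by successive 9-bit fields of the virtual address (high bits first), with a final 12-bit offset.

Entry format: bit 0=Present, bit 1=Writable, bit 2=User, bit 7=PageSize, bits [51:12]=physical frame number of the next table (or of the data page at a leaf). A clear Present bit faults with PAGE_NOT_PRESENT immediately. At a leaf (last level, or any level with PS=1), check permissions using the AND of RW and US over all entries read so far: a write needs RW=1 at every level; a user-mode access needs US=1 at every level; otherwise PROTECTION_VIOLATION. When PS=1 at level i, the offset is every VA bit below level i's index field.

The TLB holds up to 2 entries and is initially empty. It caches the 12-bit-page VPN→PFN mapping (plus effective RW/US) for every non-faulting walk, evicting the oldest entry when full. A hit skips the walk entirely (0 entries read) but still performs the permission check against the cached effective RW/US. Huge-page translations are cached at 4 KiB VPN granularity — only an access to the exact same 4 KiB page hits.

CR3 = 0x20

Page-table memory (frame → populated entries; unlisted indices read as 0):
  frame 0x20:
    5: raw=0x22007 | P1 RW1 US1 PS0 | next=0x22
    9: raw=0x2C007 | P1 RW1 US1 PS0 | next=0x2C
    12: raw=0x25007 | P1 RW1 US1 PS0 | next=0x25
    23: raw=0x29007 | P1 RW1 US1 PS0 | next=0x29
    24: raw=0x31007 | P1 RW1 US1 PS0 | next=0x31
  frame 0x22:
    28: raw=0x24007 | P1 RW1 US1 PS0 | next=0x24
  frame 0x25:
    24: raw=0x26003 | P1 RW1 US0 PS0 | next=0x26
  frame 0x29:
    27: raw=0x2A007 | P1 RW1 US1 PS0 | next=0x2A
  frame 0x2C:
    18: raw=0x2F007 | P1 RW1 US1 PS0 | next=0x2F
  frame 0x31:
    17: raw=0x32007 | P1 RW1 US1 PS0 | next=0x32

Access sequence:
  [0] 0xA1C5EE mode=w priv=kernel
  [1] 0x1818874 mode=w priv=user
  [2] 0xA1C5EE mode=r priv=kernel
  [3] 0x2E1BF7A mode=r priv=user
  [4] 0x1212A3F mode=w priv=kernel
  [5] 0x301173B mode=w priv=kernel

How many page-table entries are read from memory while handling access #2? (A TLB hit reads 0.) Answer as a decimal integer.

Trace:
#0 VA=0xA1C5EE (w,kernel):
  lvl0: tbl 0x20, slot 5 ⇒ 0x22007 (P1/RW1/US1/PS0)
  lvl1: tbl 0x22, slot 28 ⇒ 0x24007 (P1/RW1/US1/PS0)
  ⇒ phys 0x245EE  [2 reads]
#1 VA=0x1818874 (w,user):
  lvl0: tbl 0x20, slot 12 ⇒ 0x25007 (P1/RW1/US1/PS0)
  lvl1: tbl 0x25, slot 24 ⇒ 0x26003 (P1/RW1/US0/PS0)
  ⇒ fault: PROTECTION_VIOLATION  — 2 lookups
#2 VA=0xA1C5EE (r,kernel):
  TLB hit vpn=0xA1C → PA=0x245EE
#3 VA=0x2E1BF7A (r,user):
  lvl0: tbl 0x20, slot 23 ⇒ 0x29007 (P1/RW1/US1/PS0)
  lvl1: tbl 0x29, slot 27 ⇒ 0x2A007 (P1/RW1/US1/PS0)
  ⇒ phys 0x2AF7A  [2 reads]
#4 VA=0x1212A3F (w,kernel):
  lvl0: tbl 0x20, slot 9 ⇒ 0x2C007 (P1/RW1/US1/PS0)
  lvl1: tbl 0x2C, slot 18 ⇒ 0x2F007 (P1/RW1/US1/PS0)
  ⇒ phys 0x2FA3F  [2 reads]
#5 VA=0x301173B (w,kernel):
  lvl0: tbl 0x20, slot 24 ⇒ 0x31007 (P1/RW1/US1/PS0)
  lvl1: tbl 0x31, slot 17 ⇒ 0x32007 (P1/RW1/US1/PS0)
  ⇒ phys 0x3273B  [2 reads]

Entries read for #2: 0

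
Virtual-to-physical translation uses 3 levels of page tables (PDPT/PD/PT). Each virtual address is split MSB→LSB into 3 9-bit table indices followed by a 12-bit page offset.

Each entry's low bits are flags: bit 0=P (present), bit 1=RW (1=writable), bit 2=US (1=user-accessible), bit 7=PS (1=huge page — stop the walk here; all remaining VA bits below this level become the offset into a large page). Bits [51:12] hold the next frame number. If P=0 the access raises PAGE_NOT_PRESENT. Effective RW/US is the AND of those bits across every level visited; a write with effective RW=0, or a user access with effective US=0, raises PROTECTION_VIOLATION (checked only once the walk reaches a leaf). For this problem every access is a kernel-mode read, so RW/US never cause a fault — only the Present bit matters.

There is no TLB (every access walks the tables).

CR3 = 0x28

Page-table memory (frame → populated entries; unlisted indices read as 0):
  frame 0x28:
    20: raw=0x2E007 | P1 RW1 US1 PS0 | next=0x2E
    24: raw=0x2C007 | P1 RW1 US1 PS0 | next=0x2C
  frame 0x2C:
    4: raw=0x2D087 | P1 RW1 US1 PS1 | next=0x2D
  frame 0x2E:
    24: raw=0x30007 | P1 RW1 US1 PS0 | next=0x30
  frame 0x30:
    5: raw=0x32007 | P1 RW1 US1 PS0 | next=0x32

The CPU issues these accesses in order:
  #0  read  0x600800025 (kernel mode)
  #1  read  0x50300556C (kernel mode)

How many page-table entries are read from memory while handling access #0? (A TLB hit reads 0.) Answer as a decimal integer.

Per-access translation:
#0 VA=0x600800025 (r,kernel):
  [0] read 0x28 idx=24: raw=0x2C007 flags P=1 W=1 U=1 S=0
  [1] read 0x2C idx=4: raw=0x2D087 flags P=1 W=1 U=1 S=1
  ⇒ phys 0x2D025 (huge @L1)  [2 reads]
#1 VA=0x50300556C (r,kernel):
  [0] read 0x28 idx=20: raw=0x2E007 flags P=1 W=1 U=1 S=0
  [1] read 0x2E idx=24: raw=0x30007 flags P=1 W=1 U=1 S=0
  [2] read 0x30 idx=5: raw=0x32007 flags P=1 W=1 U=1 S=0
  ⇒ phys 0x3256C  [3 reads]

Entries read for #0: 2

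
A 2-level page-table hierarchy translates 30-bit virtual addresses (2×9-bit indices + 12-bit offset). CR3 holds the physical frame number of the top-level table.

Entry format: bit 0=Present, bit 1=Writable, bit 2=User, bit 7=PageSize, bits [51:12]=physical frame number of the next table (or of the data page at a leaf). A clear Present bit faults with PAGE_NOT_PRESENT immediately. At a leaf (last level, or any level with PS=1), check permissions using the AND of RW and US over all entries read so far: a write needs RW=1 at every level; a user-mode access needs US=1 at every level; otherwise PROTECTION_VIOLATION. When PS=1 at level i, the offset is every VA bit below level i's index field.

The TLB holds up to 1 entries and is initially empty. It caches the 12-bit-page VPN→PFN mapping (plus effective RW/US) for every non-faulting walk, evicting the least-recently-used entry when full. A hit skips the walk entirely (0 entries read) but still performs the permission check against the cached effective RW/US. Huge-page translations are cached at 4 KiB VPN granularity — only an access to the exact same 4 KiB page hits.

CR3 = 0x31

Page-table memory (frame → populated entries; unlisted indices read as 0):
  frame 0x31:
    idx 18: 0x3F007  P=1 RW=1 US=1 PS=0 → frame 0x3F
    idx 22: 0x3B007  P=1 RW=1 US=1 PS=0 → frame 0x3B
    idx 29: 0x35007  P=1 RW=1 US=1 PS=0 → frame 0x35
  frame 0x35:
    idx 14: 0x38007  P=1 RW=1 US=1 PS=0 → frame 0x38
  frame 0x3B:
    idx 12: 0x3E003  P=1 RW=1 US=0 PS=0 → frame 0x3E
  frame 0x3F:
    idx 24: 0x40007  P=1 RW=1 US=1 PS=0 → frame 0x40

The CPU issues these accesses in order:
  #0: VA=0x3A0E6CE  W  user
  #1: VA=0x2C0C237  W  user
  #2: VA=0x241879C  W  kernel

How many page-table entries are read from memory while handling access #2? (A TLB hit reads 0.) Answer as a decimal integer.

Walk each access:
#0 VA=0x3A0E6CE (w,user):
  lvl0: tbl 0x31, slot 29 ⇒ 0x35007 (P1/RW1/US1/PS0)
  lvl1: tbl 0x35, slot 14 ⇒ 0x38007 (P1/RW1/US1/PS0)
  → PA=0x386CE  (2 entries read)
#1 VA=0x2C0C237 (w,user):
  lvl0: tbl 0x31, slot 22 ⇒ 0x3B007 (P1/RW1/US1/PS0)
  lvl1: tbl 0x3B, slot 12 ⇒ 0x3E003 (P1/RW1/US0/PS0)
  → PROTECTION_VIOLATION  (2 entries read)
#2 VA=0x241879C (w,kernel):
  lvl0: tbl 0x31, slot 18 ⇒ 0x3F007 (P1/RW1/US1/PS0)
  lvl1: tbl 0x3F, slot 24 ⇒ 0x40007 (P1/RW1/US1/PS0)
  → PA=0x4079C  (2 entries read)

Entries read for #2: 2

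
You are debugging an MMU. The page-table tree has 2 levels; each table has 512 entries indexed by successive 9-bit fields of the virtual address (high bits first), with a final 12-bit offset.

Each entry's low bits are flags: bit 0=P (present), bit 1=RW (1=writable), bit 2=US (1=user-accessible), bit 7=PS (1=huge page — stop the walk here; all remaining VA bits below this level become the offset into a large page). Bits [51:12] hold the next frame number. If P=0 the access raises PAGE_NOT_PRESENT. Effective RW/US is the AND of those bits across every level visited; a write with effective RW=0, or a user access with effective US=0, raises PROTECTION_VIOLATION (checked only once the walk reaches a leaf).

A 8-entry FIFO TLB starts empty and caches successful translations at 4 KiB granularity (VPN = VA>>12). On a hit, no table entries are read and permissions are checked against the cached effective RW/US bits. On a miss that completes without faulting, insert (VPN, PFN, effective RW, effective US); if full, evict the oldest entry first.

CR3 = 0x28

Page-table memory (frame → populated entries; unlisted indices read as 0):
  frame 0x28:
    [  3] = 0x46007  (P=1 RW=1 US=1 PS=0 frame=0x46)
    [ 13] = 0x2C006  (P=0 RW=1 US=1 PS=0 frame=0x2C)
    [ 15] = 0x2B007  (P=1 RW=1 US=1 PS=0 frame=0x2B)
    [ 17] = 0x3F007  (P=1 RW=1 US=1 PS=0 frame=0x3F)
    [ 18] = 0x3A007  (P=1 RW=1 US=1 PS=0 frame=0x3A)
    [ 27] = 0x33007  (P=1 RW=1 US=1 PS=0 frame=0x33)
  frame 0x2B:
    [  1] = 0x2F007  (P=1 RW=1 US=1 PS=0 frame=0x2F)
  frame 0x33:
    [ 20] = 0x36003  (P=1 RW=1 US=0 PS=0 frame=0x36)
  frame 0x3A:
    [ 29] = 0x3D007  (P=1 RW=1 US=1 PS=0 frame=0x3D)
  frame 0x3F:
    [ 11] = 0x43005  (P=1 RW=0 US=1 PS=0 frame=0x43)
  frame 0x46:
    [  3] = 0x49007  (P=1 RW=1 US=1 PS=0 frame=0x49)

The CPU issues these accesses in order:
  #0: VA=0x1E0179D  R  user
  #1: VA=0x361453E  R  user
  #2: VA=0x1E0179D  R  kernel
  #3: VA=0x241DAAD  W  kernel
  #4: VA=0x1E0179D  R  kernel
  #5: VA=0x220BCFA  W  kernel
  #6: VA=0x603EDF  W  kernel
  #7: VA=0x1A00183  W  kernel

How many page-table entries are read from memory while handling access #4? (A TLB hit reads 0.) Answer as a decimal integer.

Per-access translation:
#0 VA=0x1E0179D (r,user):
  lvl0: tbl 0x28, slot 15 ⇒ 0x2B007 (P1/RW1/US1/PS0)
  lvl1: tbl 0x2B, slot 1 ⇒ 0x2F007 (P1/RW1/US1/PS0)
  ⇒ phys 0x2F79D  [2 reads]
#1 VA=0x361453E (r,user):
  lvl0: tbl 0x28, slot 27 ⇒ 0x33007 (P1/RW1/US1/PS0)
  lvl1: tbl 0x33, slot 20 ⇒ 0x36003 (P1/RW1/US0/PS0)
  ✗ PROTECTION_VIOLATION  [2 reads]
#2 VA=0x1E0179D (r,kernel):
  TLB hit vpn=0x1E01 → PA=0x2F79D
#3 VA=0x241DAAD (w,kernel):
  lvl0: tbl 0x28, slot 18 ⇒ 0x3A007 (P1/RW1/US1/PS0)
  lvl1: tbl 0x3A, slot 29 ⇒ 0x3D007 (P1/RW1/US1/PS0)
  ⇒ phys 0x3DAAD  [2 reads]
#4 VA=0x1E0179D (r,kernel):
  TLB hit vpn=0x1E01 → PA=0x2F79D
#5 VA=0x220BCFA (w,kernel):
  lvl0: tbl 0x28, slot 17 ⇒ 0x3F007 (P1/RW1/US1/PS0)
  lvl1: tbl 0x3F, slot 11 ⇒ 0x43005 (P1/RW0/US1/PS0)
  ✗ PROTECTION_VIOLATION  [2 reads]
#6 VA=0x603EDF (w,kernel):
  lvl0: tbl 0x28, slot 3 ⇒ 0x46007 (P1/RW1/US1/PS0)
  lvl1: tbl 0x46, slot 3 ⇒ 0x49007 (P1/RW1/US1/PS0)
  ⇒ phys 0x49EDF  [2 reads]
#7 VA=0x1A00183 (w,kernel):
  lvl0: tbl 0x28, slot 13 ⇒ 0x2C006 (P0/RW1/US1/PS0)
  ✗ PAGE_NOT_PRESENT  [1 reads]

Entries read for #4: 0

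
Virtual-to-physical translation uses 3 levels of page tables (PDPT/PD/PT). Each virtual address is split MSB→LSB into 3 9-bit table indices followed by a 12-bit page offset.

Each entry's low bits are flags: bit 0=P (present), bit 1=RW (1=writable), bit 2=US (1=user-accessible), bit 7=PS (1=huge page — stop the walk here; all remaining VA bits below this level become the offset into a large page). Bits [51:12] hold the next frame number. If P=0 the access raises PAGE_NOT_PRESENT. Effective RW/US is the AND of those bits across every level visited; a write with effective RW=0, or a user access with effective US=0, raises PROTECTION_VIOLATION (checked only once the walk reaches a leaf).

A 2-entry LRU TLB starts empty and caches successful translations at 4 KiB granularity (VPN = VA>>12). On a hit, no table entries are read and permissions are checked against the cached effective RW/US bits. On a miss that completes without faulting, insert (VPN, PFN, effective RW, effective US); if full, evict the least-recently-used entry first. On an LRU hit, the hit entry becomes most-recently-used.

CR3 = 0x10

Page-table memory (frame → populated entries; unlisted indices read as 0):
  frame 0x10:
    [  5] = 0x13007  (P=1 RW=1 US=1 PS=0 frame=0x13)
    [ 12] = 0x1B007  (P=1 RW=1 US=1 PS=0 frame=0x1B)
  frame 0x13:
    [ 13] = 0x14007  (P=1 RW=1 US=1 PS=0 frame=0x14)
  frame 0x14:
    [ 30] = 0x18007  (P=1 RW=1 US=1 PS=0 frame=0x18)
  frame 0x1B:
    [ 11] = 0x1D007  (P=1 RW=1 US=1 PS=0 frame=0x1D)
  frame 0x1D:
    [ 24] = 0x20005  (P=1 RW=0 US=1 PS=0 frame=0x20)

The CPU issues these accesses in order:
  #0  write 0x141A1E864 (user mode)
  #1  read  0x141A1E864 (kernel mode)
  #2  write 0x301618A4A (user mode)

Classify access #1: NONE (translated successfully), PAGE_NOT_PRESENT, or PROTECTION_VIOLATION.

Per-access translation:
#0 VA=0x141A1E864 (w,user):
  [0] read 0x10 idx=5: raw=0x13007 flags P=1 W=1 U=1 S=0
  [1] read 0x13 idx=13: raw=0x14007 flags P=1 W=1 U=1 S=0
  [2] read 0x14 idx=30: raw=0x18007 flags P=1 W=1 U=1 S=0
  ⇒ phys 0x18864  [3 reads]
#1 VA=0x141A1E864 (r,kernel):
  TLB hit vpn=0x141A1E → PA=0x18864
#2 VA=0x301618A4A (w,user):
  [0] read 0x10 idx=12: raw=0x1B007 flags P=1 W=1 U=1 S=0
  [1] read 0x1B idx=11: raw=0x1D007 flags P=1 W=1 U=1 S=0
  [2] read 0x1D idx=24: raw=0x20005 flags P=1 W=0 U=1 S=0
  → PROTECTION_VIOLATION  (3 entries read)

Access #1 fault: NONE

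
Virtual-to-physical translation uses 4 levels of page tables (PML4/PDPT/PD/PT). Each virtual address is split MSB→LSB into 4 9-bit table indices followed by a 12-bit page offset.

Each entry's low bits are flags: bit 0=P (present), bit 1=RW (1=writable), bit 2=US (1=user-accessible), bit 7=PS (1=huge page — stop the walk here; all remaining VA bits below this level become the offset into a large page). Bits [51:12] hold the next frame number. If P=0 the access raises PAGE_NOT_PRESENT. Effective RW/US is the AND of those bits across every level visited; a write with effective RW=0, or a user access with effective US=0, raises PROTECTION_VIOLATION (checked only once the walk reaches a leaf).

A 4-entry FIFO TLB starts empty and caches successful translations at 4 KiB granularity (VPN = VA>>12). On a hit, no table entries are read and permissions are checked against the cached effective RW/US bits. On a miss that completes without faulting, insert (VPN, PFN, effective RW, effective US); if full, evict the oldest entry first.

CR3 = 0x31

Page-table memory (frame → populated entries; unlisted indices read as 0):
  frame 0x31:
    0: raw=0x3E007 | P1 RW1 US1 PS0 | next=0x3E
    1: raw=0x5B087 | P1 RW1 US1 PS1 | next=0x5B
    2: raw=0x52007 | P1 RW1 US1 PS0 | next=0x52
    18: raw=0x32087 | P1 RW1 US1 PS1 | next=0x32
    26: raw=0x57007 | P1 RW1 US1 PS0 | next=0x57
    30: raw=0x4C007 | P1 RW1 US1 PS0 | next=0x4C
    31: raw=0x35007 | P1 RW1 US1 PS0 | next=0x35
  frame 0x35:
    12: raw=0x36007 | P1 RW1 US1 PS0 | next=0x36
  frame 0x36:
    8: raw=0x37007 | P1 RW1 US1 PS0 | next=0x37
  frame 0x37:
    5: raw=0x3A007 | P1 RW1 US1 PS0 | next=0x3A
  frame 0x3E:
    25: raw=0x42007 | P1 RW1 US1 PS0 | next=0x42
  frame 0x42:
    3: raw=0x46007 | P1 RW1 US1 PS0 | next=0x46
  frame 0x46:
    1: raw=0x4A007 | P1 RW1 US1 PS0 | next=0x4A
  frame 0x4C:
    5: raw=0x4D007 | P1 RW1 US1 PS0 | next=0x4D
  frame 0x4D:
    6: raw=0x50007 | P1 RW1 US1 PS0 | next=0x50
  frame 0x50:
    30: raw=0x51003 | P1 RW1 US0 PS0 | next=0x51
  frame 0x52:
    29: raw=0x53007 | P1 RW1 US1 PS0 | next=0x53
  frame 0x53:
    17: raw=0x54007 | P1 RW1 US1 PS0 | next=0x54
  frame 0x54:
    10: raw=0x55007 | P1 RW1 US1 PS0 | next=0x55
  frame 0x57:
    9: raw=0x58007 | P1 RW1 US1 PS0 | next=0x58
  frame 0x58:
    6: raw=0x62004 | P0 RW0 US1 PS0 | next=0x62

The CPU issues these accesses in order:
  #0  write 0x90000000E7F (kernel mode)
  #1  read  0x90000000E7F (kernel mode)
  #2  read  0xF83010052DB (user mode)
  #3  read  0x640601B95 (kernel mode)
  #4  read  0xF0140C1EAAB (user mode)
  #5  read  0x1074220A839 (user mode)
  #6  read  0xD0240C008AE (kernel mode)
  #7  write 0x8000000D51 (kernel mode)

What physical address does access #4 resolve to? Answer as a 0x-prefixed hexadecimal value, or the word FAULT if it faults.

Walk each access:
#0 VA=0x90000000E7F (w,kernel):
  [0] read 0x31 idx=18: raw=0x32087 flags P=1 W=1 U=1 S=1
  → PA=0x32E7F (huge @L0)  (1 entries read)
#1 VA=0x90000000E7F (r,kernel):
  TLB hit vpn=0x90000000 → PA=0x32E7F
#2 VA=0xF83010052DB (r,user):
  [0] read 0x31 idx=31: raw=0x35007 flags P=1 W=1 U=1 S=0
  [1] read 0x35 idx=12: raw=0x36007 flags P=1 W=1 U=1 S=0
  [2] read 0x36 idx=8: raw=0x37007 flags P=1 W=1 U=1 S=0
  [3] read 0x37 idx=5: raw=0x3A007 flags P=1 W=1 U=1 S=0
  → PA=0x3A2DB  (4 entries read)
#3 VA=0x640601B95 (r,kernel):
  [0] read 0x31 idx=0: raw=0x3E007 flags P=1 W=1 U=1 S=0
  [1] read 0x3E idx=25: raw=0x42007 flags P=1 W=1 U=1 S=0
  [2] read 0x42 idx=3: raw=0x46007 flags P=1 W=1 U=1 S=0
  [3] read 0x46 idx=1: raw=0x4A007 flags P=1 W=1 U=1 S=0
  → PA=0x4AB95  (4 entries read)
#4 VA=0xF0140C1EAAB (r,user):
  [0] read 0x31 idx=30: raw=0x4C007 flags P=1 W=1 U=1 S=0
  [1] read 0x4C idx=5: raw=0x4D007 flags P=1 W=1 U=1 S=0
  [2] read 0x4D idx=6: raw=0x50007 flags P=1 W=1 U=1 S=0
  [3] read 0x50 idx=30: raw=0x51003 flags P=1 W=1 U=0 S=0
  ✗ PROTECTION_VIOLATION  [4 reads]
#5 VA=0x1074220A839 (r,user):
  [0] read 0x31 idx=2: raw=0x52007 flags P=1 W=1 U=1 S=0
  [1] read 0x52 idx=29: raw=0x53007 flags P=1 W=1 U=1 S=0
  [2] read 0x53 idx=17: raw=0x54007 flags P=1 W=1 U=1 S=0
  [3] read 0x54 idx=10: raw=0x55007 flags P=1 W=1 U=1 S=0
  → PA=0x55839  (4 entries read)
#6 VA=0xD0240C008AE (r,kernel):
  [0] read 0x31 idx=26: raw=0x57007 flags P=1 W=1 U=1 S=0
  [1] read 0x57 idx=9: raw=0x58007 flags P=1 W=1 U=1 S=0
  [2] read 0x58 idx=6: raw=0x62004 flags P=0 W=0 U=1 S=0
  ✗ PAGE_NOT_PRESENT  [3 reads]
#7 VA=0x8000000D51 (w,kernel):
  [0] read 0x31 idx=1: raw=0x5B087 flags P=1 W=1 U=1 S=1
  → PA=0x5BD51 (huge @L0)  (1 entries read)

Access #4 PA: FAULT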